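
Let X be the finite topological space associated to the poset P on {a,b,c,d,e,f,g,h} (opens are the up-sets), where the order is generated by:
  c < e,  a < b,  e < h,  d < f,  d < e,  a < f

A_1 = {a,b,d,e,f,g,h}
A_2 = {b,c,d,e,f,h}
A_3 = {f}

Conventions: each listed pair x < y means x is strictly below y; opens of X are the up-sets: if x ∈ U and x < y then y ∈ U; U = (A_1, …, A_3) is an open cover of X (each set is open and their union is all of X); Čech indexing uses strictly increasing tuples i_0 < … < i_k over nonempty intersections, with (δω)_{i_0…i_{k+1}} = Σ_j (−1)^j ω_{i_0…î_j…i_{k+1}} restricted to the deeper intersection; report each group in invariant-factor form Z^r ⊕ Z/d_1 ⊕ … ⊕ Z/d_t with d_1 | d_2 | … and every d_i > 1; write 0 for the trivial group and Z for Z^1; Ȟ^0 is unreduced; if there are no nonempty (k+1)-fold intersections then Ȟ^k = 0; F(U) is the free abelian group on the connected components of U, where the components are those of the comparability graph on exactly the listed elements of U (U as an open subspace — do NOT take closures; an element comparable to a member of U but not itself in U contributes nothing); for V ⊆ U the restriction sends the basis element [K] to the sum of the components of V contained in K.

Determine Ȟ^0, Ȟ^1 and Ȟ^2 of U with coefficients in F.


Ȟ^0 ≅ Z^2,  Ȟ^1 ≅ 0,  Ȟ^2 ≅ 0

nonempty intersections:
  A12={b,d,e,f,h} A13={f} A23={f}
  A123={f}
components per intersection:
  A1: {a,b,d,e,f,h} {g}
  A2: {b} {c,d,e,f,h}
  A3: {f}
  A12: {b} {d,e,f,h}
  A13: {f}
  A23: {f}
  A123: {f}
C dims 5,4,1; δ0: rk 3, SNF 1^3; δ1: rk 1, SNF 1^1
Ȟ^0: (5−3)−0=2 ⇒ Z^2
Ȟ^1: (4−1)−3=0 ⇒ 0
Ȟ^2: (1−0)−1=0 ⇒ 0


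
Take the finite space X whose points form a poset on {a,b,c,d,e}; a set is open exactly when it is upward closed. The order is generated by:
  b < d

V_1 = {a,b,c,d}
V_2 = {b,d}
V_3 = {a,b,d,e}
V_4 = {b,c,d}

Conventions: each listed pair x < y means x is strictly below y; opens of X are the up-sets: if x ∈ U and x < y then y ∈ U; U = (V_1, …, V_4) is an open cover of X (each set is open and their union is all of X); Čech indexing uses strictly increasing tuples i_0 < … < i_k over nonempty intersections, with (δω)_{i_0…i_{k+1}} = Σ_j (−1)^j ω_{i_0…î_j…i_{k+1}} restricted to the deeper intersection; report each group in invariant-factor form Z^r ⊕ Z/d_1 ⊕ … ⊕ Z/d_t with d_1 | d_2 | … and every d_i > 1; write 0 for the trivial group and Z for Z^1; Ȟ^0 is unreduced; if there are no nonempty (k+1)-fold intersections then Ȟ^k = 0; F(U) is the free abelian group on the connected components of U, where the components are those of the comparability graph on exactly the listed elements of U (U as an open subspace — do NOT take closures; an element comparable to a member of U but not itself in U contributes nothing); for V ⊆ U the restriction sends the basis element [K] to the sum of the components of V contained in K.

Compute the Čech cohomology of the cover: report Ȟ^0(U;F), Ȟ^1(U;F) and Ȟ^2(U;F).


Ȟ^0 = Z^4, Ȟ^1 = 0, Ȟ^2 = 0

nonempty overlaps:
  V12={b,d} V13={a,b,d} V14={b,c,d} V23={b,d} V24={b,d} V34={b,d}
  V123={b,d} V124={b,d} V134={b,d} V234={b,d}
  V1234={b,d}
components per intersection:
  V1: {a} {b,d} {c}
  V2: {b,d}
  V3: {a} {b,d} {e}
  V4: {b,d} {c}
  V12: {b,d}
  V13: {a} {b,d}
  V14: {b,d} {c}
  V23: {b,d}
  V24: {b,d}
  V34: {b,d}
  V123: {b,d}
  V124: {b,d}
  V134: {b,d}
  V234: {b,d}
  V1234: {b,d}
C dims 9,8,4,1; δ0: rk 5, SNF 1^5; δ1: rk 3, SNF 1^3; δ2: rk 1, SNF 1^1
degree 0: 9−5−0 = 4 → Ȟ^0 ≅ Z^4
degree 1: 8−3−5 = 0 → Ȟ^1 ≅ 0
degree 2: 4−1−3 = 0 → Ȟ^2 ≅ 0


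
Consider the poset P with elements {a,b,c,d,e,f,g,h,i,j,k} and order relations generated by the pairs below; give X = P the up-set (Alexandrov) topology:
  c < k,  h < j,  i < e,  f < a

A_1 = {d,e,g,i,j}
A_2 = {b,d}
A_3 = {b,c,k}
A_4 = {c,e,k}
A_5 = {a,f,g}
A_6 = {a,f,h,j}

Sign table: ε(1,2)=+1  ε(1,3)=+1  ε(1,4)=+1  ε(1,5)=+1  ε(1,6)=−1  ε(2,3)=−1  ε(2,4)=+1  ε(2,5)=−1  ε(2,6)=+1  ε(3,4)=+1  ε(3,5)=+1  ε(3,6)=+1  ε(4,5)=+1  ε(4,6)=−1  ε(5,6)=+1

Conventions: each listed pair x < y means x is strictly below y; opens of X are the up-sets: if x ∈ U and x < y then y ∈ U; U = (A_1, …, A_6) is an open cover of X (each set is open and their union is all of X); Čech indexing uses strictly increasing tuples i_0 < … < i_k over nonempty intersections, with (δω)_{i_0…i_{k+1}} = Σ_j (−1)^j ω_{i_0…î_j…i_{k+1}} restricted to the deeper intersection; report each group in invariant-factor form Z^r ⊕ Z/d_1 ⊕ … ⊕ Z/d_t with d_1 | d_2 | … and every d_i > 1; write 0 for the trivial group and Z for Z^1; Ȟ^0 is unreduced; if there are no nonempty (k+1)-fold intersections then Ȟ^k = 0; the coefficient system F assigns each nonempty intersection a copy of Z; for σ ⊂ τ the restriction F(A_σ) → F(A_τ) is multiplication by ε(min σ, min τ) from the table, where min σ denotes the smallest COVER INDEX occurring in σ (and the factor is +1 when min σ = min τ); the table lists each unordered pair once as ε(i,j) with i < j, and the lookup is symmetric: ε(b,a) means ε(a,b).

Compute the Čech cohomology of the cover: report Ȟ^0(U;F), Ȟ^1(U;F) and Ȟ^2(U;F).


nerve of the cover:
  A12={d} A14={e} A15={g} A16={j} A23={b} A34={c,k} A56={a,f}
C dims 6,7; δ0: rk 6, SNF 1^5·2
Ȟ^0 = (6 − 6) − 0 = 0, so Ȟ^0 ≅ 0
Ȟ^1 = (7 − 0) − 6 = 1 plus torsion [2], so Ȟ^1 ≅ Z ⊕ Z/2
Ȟ^2 = (0 − 0) − 0 = 0, so Ȟ^2 ≅ 0

Ȟ^0 = 0, Ȟ^1 = Z ⊕ Z/2, Ȟ^2 = 0


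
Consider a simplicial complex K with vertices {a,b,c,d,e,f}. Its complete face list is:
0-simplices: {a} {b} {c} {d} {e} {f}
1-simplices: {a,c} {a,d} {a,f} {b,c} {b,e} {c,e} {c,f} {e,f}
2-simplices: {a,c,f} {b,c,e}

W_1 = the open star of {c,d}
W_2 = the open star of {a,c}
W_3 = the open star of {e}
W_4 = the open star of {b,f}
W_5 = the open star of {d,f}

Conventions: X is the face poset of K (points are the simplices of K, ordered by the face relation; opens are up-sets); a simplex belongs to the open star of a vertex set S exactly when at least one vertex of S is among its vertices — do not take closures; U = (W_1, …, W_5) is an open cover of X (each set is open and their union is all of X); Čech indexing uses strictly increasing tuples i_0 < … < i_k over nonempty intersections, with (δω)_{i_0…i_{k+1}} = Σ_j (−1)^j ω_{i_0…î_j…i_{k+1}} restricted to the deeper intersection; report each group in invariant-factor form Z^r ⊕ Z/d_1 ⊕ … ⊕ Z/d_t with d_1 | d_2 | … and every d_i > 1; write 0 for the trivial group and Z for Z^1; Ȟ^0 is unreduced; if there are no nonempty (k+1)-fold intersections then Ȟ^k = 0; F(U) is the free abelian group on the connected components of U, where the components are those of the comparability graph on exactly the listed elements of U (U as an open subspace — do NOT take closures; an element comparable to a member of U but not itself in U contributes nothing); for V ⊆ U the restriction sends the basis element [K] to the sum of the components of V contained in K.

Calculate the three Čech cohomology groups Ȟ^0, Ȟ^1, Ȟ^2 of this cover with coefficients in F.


Ȟ^0 = Z, Ȟ^1 = Z and Ȟ^2 = 0

nerve simplices:
  W1={{c},{d},{a,c},{a,d},{b,c},{c,e},{c,f},{a,c,f},{b,c,e}} W2={{a},{c},{a,c},{a,d},{a,f},{b,c},{c,e},{c,f},{a,c,f},{b,c,e}} W3={{e},{b,e},{c,e},{e,f},{b,c,e}} W4={{b},{f},{a,f},{b,c},{b,e},{c,f},{e,f},{a,c,f},{b,c,e}} W5={{d},{f},{a,d},{a,f},{c,f},{e,f},{a,c,f}}
  W12={{c},{a,c},{a,d},{b,c},{c,e},{c,f},{a,c,f},{b,c,e}} W13={{c,e},{b,c,e}} W14={{b,c},{c,f},{a,c,f},{b,c,e}} W15={{d},{a,d},{c,f},{a,c,f}} W23={{c,e},{b,c,e}} W24={{a,f},{b,c},{c,f},{a,c,f},{b,c,e}} W25={{a,d},{a,f},{c,f},{a,c,f}} W34={{b,e},{e,f},{b,c,e}} W35={{e,f}} W45={{f},{a,f},{c,f},{e,f},{a,c,f}}
  W123={{c,e},{b,c,e}} W124={{b,c},{c,f},{a,c,f},{b,c,e}} W125={{a,d},{c,f},{a,c,f}} W134={{b,c,e}} W145={{c,f},{a,c,f}} W234={{b,c,e}} W245={{a,f},{c,f},{a,c,f}} W345={{e,f}}
  W1234={{b,c,e}} W1245={{c,f},{a,c,f}}
components per intersection:
  W1: {{c},{a,c},{b,c},{c,e},{c,f},{a,c,f},{b,c,e}} {{d},{a,d}}
  W2: {{a},{c},{a,c},{a,d},{a,f},{b,c},{c,e},{c,f},{a,c,f},{b,c,e}}
  W3: {{e},{b,e},{c,e},{e,f},{b,c,e}}
  W4: {{b},{b,c},{b,e},{b,c,e}} {{f},{a,f},{c,f},{e,f},{a,c,f}}
  W5: {{d},{a,d}} {{f},{a,f},{c,f},{e,f},{a,c,f}}
  W12: {{c},{a,c},{b,c},{c,e},{c,f},{a,c,f},{b,c,e}} {{a,d}}
  W13: {{c,e},{b,c,e}}
  W14: {{b,c},{b,c,e}} {{c,f},{a,c,f}}
  W15: {{d},{a,d}} {{c,f},{a,c,f}}
  W23: {{c,e},{b,c,e}}
  W24: {{a,f},{c,f},{a,c,f}} {{b,c},{b,c,e}}
  W25: {{a,d}} {{a,f},{c,f},{a,c,f}}
  W34: {{b,e},{b,c,e}} {{e,f}}
  W35: {{e,f}}
  W45: {{f},{a,f},{c,f},{e,f},{a,c,f}}
  W123: {{c,e},{b,c,e}}
  W124: {{b,c},{b,c,e}} {{c,f},{a,c,f}}
  W125: {{a,d}} {{c,f},{a,c,f}}
  W134: {{b,c,e}}
  W145: {{c,f},{a,c,f}}
  W234: {{b,c,e}}
  W245: {{a,f},{c,f},{a,c,f}}
  W345: {{e,f}}
  W1234: {{b,c,e}}
  W1245: {{c,f},{a,c,f}}
C dims 8,16,10,2; δ0: rk 7, SNF 1^7; δ1: rk 8, SNF 1^8; δ2: rk 2, SNF 1^2
degree 0: 8−7−0 = 1 → Ȟ^0 ≅ Z
degree 1: 16−8−7 = 1 → Ȟ^1 ≅ Z
degree 2: 10−2−8 = 0 → Ȟ^2 ≅ 0


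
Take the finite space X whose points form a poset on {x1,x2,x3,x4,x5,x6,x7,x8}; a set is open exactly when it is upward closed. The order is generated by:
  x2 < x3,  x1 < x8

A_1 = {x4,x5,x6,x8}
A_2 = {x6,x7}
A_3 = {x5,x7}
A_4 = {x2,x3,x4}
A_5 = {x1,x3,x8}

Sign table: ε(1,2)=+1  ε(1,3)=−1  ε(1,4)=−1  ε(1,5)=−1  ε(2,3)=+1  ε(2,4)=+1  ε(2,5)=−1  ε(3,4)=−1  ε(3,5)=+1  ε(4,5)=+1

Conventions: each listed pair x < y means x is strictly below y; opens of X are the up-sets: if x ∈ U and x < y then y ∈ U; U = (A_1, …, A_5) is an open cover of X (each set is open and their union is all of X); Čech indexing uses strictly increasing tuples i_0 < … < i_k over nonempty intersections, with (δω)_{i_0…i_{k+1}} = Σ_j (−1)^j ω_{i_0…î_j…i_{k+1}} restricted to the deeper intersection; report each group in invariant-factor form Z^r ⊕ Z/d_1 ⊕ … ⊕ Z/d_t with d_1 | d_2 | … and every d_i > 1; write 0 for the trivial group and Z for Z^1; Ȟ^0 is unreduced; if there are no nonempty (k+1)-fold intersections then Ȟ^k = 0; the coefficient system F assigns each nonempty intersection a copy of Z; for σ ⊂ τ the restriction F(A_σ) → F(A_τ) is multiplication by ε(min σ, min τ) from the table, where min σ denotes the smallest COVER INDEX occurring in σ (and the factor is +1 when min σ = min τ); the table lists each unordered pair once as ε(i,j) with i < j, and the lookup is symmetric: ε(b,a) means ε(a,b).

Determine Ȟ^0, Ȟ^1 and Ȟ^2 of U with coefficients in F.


nerve simplices:
  A12={x6} A13={x5} A14={x4} A15={x8} A23={x7} A45={x3}
C dims 5,6; δ0: rk 5, SNF 1^4·2
degree 0: 5−5−0 = 0 → Ȟ^0 ≅ 0
degree 1: 6−0−5 = 1 plus torsion [2] → Ȟ^1 ≅ Z ⊕ Z/2
degree 2: 0−0−0 = 0 → Ȟ^2 ≅ 0

Ȟ^0 ≅ 0,  Ȟ^1 ≅ Z ⊕ Z/2,  Ȟ^2 ≅ 0


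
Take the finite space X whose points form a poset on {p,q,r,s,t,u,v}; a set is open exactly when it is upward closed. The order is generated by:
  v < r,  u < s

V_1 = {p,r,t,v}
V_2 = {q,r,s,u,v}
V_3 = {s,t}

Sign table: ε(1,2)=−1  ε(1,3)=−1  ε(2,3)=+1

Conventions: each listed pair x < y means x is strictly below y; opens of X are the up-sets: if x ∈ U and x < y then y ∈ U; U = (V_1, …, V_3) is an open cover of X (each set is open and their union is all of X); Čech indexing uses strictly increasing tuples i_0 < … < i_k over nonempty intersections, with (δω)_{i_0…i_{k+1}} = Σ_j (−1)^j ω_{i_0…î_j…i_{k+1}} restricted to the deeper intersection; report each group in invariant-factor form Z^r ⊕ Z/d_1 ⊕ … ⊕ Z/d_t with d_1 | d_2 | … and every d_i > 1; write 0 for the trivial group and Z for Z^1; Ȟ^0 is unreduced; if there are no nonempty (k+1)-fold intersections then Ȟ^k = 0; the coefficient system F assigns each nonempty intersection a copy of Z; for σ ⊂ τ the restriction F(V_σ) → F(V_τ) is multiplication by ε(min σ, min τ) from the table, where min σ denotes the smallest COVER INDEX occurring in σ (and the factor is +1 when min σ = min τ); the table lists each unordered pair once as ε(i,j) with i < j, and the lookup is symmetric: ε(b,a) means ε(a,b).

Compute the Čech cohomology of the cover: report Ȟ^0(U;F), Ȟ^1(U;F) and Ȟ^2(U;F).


intersection data:
  V12={r,v} V13={t} V23={s}
C dims 3,3; δ0: rk 2, SNF 1^2
Ȟ^0 = (3 − 2) − 0 = 1, so Ȟ^0 ≅ Z
Ȟ^1 = (3 − 0) − 2 = 1, so Ȟ^1 ≅ Z
Ȟ^2 = (0 − 0) − 0 = 0, so Ȟ^2 ≅ 0

Ȟ^0(U;F) ≅ Z,  Ȟ^1(U;F) ≅ Z,  Ȟ^2(U;F) ≅ 0


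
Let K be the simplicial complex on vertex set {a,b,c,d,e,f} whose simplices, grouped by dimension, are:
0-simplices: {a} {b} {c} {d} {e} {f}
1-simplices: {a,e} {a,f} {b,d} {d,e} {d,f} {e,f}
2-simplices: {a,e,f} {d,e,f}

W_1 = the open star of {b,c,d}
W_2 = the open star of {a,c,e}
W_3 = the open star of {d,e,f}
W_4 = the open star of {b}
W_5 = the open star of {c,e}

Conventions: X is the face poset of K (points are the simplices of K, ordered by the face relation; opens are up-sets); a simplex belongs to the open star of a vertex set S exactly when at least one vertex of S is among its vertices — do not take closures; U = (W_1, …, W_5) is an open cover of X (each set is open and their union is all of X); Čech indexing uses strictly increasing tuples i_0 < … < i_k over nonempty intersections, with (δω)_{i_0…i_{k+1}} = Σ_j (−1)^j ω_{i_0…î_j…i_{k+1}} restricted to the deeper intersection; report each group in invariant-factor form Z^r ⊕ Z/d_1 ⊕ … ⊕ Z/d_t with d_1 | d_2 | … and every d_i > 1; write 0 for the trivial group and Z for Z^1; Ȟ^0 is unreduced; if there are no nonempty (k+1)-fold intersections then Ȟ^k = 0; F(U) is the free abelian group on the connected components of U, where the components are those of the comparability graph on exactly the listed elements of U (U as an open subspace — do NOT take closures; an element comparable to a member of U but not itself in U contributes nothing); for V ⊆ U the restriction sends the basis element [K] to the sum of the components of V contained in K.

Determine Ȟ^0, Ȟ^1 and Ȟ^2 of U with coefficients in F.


Ȟ^0(U;F) ≅ Z^2, Ȟ^1(U;F) ≅ 0, Ȟ^2(U;F) ≅ 0

nonempty intersections:
  W1={{b},{c},{d},{b,d},{d,e},{d,f},{d,e,f}} W2={{a},{c},{e},{a,e},{a,f},{d,e},{e,f},{a,e,f},{d,e,f}} W3={{d},{e},{f},{a,e},{a,f},{b,d},{d,e},{d,f},{e,f},{a,e,f},{d,e,f}} W4={{b},{b,d}} W5={{c},{e},{a,e},{d,e},{e,f},{a,e,f},{d,e,f}}
  W12={{c},{d,e},{d,e,f}} W13={{d},{b,d},{d,e},{d,f},{d,e,f}} W14={{b},{b,d}} W15={{c},{d,e},{d,e,f}} W23={{e},{a,e},{a,f},{d,e},{e,f},{a,e,f},{d,e,f}} W25={{c},{e},{a,e},{d,e},{e,f},{a,e,f},{d,e,f}} W34={{b,d}} W35={{e},{a,e},{d,e},{e,f},{a,e,f},{d,e,f}}
  W123={{d,e},{d,e,f}} W125={{c},{d,e},{d,e,f}} W134={{b,d}} W135={{d,e},{d,e,f}} W235={{e},{a,e},{d,e},{e,f},{a,e,f},{d,e,f}}
  W1235={{d,e},{d,e,f}}
components per intersection:
  W1: {{b},{d},{b,d},{d,e},{d,f},{d,e,f}} {{c}}
  W2: {{a},{e},{a,e},{a,f},{d,e},{e,f},{a,e,f},{d,e,f}} {{c}}
  W3: {{d},{e},{f},{a,e},{a,f},{b,d},{d,e},{d,f},{e,f},{a,e,f},{d,e,f}}
  W4: {{b},{b,d}}
  W5: {{c}} {{e},{a,e},{d,e},{e,f},{a,e,f},{d,e,f}}
  W12: {{c}} {{d,e},{d,e,f}}
  W13: {{d},{b,d},{d,e},{d,f},{d,e,f}}
  W14: {{b},{b,d}}
  W15: {{c}} {{d,e},{d,e,f}}
  W23: {{e},{a,e},{a,f},{d,e},{e,f},{a,e,f},{d,e,f}}
  W25: {{c}} {{e},{a,e},{d,e},{e,f},{a,e,f},{d,e,f}}
  W34: {{b,d}}
  W35: {{e},{a,e},{d,e},{e,f},{a,e,f},{d,e,f}}
  W123: {{d,e},{d,e,f}}
  W125: {{c}} {{d,e},{d,e,f}}
  W134: {{b,d}}
  W135: {{d,e},{d,e,f}}
  W235: {{e},{a,e},{d,e},{e,f},{a,e,f},{d,e,f}}
  W1235: {{d,e},{d,e,f}}
C dims 8,11,6,1; δ0: rk 6, SNF 1^6; δ1: rk 5, SNF 1^5; δ2: rk 1, SNF 1^1
Ȟ^0: (8−6)−0=2 ⇒ Z^2
Ȟ^1: (11−5)−6=0 ⇒ 0
Ȟ^2: (6−1)−5=0 ⇒ 0


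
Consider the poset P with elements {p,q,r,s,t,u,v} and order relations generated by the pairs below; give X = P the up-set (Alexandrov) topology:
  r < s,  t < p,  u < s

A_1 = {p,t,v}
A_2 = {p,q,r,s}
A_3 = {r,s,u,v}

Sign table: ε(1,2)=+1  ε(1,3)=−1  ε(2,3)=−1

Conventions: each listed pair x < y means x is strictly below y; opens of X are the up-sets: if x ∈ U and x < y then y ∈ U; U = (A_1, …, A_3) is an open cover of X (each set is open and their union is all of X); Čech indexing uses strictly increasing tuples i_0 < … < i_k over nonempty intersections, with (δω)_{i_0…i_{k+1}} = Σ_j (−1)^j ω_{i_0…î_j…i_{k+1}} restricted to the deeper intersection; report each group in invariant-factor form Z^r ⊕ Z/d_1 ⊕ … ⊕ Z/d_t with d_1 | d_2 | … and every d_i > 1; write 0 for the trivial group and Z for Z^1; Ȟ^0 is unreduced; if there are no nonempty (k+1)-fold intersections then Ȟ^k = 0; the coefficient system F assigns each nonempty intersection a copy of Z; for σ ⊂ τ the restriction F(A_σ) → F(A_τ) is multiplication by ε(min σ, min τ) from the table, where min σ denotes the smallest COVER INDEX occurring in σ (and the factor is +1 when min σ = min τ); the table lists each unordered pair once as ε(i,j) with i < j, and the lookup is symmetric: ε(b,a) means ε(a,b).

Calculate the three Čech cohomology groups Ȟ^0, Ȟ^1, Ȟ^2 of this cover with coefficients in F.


Ȟ^0 = Z; Ȟ^1 = Z; Ȟ^2 = 0

nerve of the cover:
  A12={p} A13={v} A23={r,s}
C dims 3,3; δ0: rk 2, SNF 1^2
Ȟ^0 = (3 − 2) − 0 = 1, so Ȟ^0 ≅ Z
Ȟ^1 = (3 − 0) − 2 = 1, so Ȟ^1 ≅ Z
Ȟ^2 = (0 − 0) − 0 = 0, so Ȟ^2 ≅ 0


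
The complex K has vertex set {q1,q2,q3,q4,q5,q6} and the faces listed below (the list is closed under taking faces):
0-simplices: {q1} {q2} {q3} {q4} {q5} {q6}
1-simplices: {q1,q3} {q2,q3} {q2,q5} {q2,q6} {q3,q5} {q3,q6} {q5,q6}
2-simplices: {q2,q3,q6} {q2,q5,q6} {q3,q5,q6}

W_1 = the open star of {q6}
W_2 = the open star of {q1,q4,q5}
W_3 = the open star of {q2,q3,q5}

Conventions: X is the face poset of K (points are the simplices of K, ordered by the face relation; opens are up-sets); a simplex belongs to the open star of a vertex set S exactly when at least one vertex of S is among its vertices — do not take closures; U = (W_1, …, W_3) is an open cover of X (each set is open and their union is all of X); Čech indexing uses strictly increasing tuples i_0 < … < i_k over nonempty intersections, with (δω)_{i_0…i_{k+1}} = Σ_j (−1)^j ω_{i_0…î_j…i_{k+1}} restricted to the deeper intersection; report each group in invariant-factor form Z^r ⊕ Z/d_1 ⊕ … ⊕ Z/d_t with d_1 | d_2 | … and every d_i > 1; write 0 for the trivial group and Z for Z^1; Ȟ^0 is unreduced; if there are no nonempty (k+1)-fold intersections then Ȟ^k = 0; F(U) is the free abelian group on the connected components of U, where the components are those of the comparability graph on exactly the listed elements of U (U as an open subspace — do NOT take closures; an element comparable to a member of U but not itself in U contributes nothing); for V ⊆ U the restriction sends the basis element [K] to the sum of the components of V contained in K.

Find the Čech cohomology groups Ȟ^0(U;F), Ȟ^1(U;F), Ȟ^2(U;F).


Ȟ^0 ≅ Z^2,  Ȟ^1 ≅ 0,  Ȟ^2 ≅ 0

nonempty intersections:
  W1={{q6},{q2,q6},{q3,q6},{q5,q6},{q2,q3,q6},{q2,q5,q6},{q3,q5,q6}} W2={{q1},{q4},{q5},{q1,q3},{q2,q5},{q3,q5},{q5,q6},{q2,q5,q6},{q3,q5,q6}} W3={{q2},{q3},{q5},{q1,q3},{q2,q3},{q2,q5},{q2,q6},{q3,q5},{q3,q6},{q5,q6},{q2,q3,q6},{q2,q5,q6},{q3,q5,q6}}
  W12={{q5,q6},{q2,q5,q6},{q3,q5,q6}} W13={{q2,q6},{q3,q6},{q5,q6},{q2,q3,q6},{q2,q5,q6},{q3,q5,q6}} W23={{q5},{q1,q3},{q2,q5},{q3,q5},{q5,q6},{q2,q5,q6},{q3,q5,q6}}
  W123={{q5,q6},{q2,q5,q6},{q3,q5,q6}}
components per intersection:
  W1: {{q6},{q2,q6},{q3,q6},{q5,q6},{q2,q3,q6},{q2,q5,q6},{q3,q5,q6}}
  W2: {{q1},{q1,q3}} {{q4}} {{q5},{q2,q5},{q3,q5},{q5,q6},{q2,q5,q6},{q3,q5,q6}}
  W3: {{q2},{q3},{q5},{q1,q3},{q2,q3},{q2,q5},{q2,q6},{q3,q5},{q3,q6},{q5,q6},{q2,q3,q6},{q2,q5,q6},{q3,q5,q6}}
  W12: {{q5,q6},{q2,q5,q6},{q3,q5,q6}}
  W13: {{q2,q6},{q3,q6},{q5,q6},{q2,q3,q6},{q2,q5,q6},{q3,q5,q6}}
  W23: {{q5},{q2,q5},{q3,q5},{q5,q6},{q2,q5,q6},{q3,q5,q6}} {{q1,q3}}
  W123: {{q5,q6},{q2,q5,q6},{q3,q5,q6}}
C dims 5,4,1; δ0: rk 3, SNF 1^3; δ1: rk 1, SNF 1^1
Ȟ^0: (5−3)−0=2 ⇒ Z^2
Ȟ^1: (4−1)−3=0 ⇒ 0
Ȟ^2: (1−0)−1=0 ⇒ 0


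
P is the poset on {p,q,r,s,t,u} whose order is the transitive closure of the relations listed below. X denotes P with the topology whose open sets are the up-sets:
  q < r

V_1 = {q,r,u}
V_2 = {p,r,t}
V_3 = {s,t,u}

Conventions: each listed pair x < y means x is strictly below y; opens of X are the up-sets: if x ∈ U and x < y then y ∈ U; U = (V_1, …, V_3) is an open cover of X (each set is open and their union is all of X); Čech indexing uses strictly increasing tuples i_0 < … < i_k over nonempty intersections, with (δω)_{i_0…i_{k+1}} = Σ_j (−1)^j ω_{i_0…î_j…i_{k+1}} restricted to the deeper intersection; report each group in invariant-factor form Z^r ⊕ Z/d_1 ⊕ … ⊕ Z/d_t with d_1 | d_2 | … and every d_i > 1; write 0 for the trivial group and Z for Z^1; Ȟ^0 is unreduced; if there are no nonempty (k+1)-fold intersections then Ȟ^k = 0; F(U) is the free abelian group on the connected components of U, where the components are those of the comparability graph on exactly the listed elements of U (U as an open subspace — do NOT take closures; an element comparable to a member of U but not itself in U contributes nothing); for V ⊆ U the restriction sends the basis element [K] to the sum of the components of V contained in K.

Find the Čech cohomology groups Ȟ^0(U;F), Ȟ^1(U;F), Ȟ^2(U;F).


Ȟ^0 ≅ Z^5; Ȟ^1 ≅ 0; Ȟ^2 ≅ 0

nonempty intersections:
  V12={r} V13={u} V23={t}
components per intersection:
  V1: {q,r} {u}
  V2: {p} {r} {t}
  V3: {s} {t} {u}
  V12: {r}
  V13: {u}
  V23: {t}
C dims 8,3; δ0: rk 3, SNF 1^3
Ȟ^0: (8−3)−0=5 ⇒ Z^5
Ȟ^1: (3−0)−3=0 ⇒ 0
Ȟ^2: (0−0)−0=0 ⇒ 0


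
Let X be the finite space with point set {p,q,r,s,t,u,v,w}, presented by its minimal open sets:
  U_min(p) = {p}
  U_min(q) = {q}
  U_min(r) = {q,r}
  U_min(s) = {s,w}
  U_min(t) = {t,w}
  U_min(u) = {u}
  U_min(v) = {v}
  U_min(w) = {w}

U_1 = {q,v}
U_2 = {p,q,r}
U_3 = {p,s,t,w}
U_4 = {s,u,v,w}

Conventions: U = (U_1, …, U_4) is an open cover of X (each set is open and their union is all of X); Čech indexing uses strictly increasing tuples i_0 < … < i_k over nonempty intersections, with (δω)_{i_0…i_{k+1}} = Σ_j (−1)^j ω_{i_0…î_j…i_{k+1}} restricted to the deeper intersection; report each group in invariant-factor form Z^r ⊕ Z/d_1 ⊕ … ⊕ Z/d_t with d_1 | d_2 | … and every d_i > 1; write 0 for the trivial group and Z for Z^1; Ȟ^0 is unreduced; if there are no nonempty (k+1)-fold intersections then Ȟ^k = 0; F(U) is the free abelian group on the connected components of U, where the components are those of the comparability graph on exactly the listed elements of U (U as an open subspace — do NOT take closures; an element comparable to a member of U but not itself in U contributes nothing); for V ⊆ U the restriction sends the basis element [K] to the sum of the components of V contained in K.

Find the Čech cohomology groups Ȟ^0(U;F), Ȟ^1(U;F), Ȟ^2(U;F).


Ȟ^0 ≅ Z^5, Ȟ^1 ≅ 0, Ȟ^2 ≅ 0

nonempty intersections:
  U12={q} U14={v} U23={p} U34={s,w}
components per intersection:
  U1: {q} {v}
  U2: {p} {q,r}
  U3: {p} {s,t,w}
  U4: {s,w} {u} {v}
  U12: {q}
  U14: {v}
  U23: {p}
  U34: {s,w}
C dims 9,4; δ0: rk 4, SNF 1^4
Ȟ^0: (9−4)−0=5 ⇒ Z^5
Ȟ^1: (4−0)−4=0 ⇒ 0
Ȟ^2: (0−0)−0=0 ⇒ 0


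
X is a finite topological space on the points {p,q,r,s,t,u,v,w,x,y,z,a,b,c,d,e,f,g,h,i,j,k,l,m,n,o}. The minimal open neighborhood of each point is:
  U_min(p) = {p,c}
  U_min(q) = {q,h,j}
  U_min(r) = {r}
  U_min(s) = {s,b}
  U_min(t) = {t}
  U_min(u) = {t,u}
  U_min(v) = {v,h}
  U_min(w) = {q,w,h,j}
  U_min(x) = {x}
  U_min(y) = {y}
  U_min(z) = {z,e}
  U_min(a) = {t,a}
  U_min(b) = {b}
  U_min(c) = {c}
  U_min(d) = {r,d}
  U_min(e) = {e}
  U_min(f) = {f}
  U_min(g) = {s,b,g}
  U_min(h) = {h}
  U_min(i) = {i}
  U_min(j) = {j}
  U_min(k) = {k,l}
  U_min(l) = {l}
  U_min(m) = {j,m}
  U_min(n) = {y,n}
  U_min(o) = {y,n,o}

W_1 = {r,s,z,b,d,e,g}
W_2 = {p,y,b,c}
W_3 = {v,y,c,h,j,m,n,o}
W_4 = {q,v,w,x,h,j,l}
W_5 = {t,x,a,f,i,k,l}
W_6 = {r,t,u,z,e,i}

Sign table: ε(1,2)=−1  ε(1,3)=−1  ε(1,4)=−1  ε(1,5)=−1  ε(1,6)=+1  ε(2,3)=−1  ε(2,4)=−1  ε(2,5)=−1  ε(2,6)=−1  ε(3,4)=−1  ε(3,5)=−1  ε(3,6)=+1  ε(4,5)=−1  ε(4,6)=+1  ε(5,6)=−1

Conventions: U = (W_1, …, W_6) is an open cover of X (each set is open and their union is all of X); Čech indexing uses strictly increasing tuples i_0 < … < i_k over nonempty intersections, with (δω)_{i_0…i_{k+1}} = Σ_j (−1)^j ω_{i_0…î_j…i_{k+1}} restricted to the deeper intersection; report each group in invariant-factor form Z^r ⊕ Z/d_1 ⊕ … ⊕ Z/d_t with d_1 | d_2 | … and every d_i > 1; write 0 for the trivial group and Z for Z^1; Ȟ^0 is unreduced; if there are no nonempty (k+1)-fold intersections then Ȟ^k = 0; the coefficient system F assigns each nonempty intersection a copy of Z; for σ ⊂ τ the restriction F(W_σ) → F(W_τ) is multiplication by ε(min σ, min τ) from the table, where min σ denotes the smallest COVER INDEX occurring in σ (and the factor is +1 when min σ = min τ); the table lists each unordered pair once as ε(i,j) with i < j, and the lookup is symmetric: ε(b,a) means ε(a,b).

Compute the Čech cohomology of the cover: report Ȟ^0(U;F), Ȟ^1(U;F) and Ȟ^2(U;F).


intersection data:
  W12={b} W16={r,z,e} W23={y,c} W34={v,h,j} W45={x,l} W56={t,i}
C dims 6,6; δ0: rk 6, SNF 1^5·2
Ȟ^0 = (6 − 6) − 0 = 0, so Ȟ^0 ≅ 0
Ȟ^1 = (6 − 0) − 6 = 0 plus torsion [2], so Ȟ^1 ≅ Z/2
Ȟ^2 = (0 − 0) − 0 = 0, so Ȟ^2 ≅ 0

Ȟ^0(U;F) ≅ 0, Ȟ^1(U;F) ≅ Z/2, Ȟ^2(U;F) ≅ 0


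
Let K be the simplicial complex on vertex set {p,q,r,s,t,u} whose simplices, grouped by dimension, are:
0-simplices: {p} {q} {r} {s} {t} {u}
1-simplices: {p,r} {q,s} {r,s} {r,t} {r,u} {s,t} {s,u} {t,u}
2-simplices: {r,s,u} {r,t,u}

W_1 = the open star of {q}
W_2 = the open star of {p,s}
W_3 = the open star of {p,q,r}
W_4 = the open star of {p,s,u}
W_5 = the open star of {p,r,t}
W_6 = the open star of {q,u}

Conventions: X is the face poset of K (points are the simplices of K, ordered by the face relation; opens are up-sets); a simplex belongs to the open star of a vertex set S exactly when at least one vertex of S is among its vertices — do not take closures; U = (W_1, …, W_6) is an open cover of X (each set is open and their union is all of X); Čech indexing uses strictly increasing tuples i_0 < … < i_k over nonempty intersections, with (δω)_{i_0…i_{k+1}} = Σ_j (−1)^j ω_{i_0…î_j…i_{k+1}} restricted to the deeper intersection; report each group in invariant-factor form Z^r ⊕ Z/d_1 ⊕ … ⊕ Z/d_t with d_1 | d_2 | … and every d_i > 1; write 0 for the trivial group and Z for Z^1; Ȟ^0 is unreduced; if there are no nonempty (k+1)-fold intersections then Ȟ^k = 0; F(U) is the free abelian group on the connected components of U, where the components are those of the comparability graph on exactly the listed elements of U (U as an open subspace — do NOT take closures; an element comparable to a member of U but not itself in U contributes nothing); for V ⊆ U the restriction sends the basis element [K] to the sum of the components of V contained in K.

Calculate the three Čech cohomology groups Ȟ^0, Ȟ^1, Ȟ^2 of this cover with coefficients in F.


Ȟ^0 = Z, Ȟ^1 = Z and Ȟ^2 = 0

cover nerve:
  W1={{q},{q,s}} W2={{p},{s},{p,r},{q,s},{r,s},{s,t},{s,u},{r,s,u}} W3={{p},{q},{r},{p,r},{q,s},{r,s},{r,t},{r,u},{r,s,u},{r,t,u}} W4={{p},{s},{u},{p,r},{q,s},{r,s},{r,u},{s,t},{s,u},{t,u},{r,s,u},{r,t,u}} W5={{p},{r},{t},{p,r},{r,s},{r,t},{r,u},{s,t},{t,u},{r,s,u},{r,t,u}} W6={{q},{u},{q,s},{r,u},{s,u},{t,u},{r,s,u},{r,t,u}}
  W12={{q,s}} W13={{q},{q,s}} W14={{q,s}} W16={{q},{q,s}} W23={{p},{p,r},{q,s},{r,s},{r,s,u}} W24={{p},{s},{p,r},{q,s},{r,s},{s,t},{s,u},{r,s,u}} W25={{p},{p,r},{r,s},{s,t},{r,s,u}} W26={{q,s},{s,u},{r,s,u}} W34={{p},{p,r},{q,s},{r,s},{r,u},{r,s,u},{r,t,u}} W35={{p},{r},{p,r},{r,s},{r,t},{r,u},{r,s,u},{r,t,u}} W36={{q},{q,s},{r,u},{r,s,u},{r,t,u}} W45={{p},{p,r},{r,s},{r,u},{s,t},{t,u},{r,s,u},{r,t,u}} W46={{u},{q,s},{r,u},{s,u},{t,u},{r,s,u},{r,t,u}} W56={{r,u},{t,u},{r,s,u},{r,t,u}}
  W123={{q,s}} W124={{q,s}} W126={{q,s}} W134={{q,s}} W136={{q},{q,s}} W146={{q,s}} W234={{p},{p,r},{q,s},{r,s},{r,s,u}} W235={{p},{p,r},{r,s},{r,s,u}} W236={{q,s},{r,s,u}} W245={{p},{p,r},{r,s},{s,t},{r,s,u}} W246={{q,s},{s,u},{r,s,u}} W256={{r,s,u}} W345={{p},{p,r},{r,s},{r,u},{r,s,u},{r,t,u}} W346={{q,s},{r,u},{r,s,u},{r,t,u}} W356={{r,u},{r,s,u},{r,t,u}} W456={{r,u},{t,u},{r,s,u},{r,t,u}}
  W1234={{q,s}} W1236={{q,s}} W1246={{q,s}} W1346={{q,s}} W2345={{p},{p,r},{r,s},{r,s,u}} W2346={{q,s},{r,s,u}} W2356={{r,s,u}} W2456={{r,s,u}} W3456={{r,u},{r,s,u},{r,t,u}}
  W12346={{q,s}} W23456={{r,s,u}}
components per intersection:
  W1: {{q},{q,s}}
  W2: {{p},{p,r}} {{s},{q,s},{r,s},{s,t},{s,u},{r,s,u}}
  W3: {{p},{r},{p,r},{r,s},{r,t},{r,u},{r,s,u},{r,t,u}} {{q},{q,s}}
  W4: {{p},{p,r}} {{s},{u},{q,s},{r,s},{r,u},{s,t},{s,u},{t,u},{r,s,u},{r,t,u}}
  W5: {{p},{r},{t},{p,r},{r,s},{r,t},{r,u},{s,t},{t,u},{r,s,u},{r,t,u}}
  W6: {{q},{q,s}} {{u},{r,u},{s,u},{t,u},{r,s,u},{r,t,u}}
  W12: {{q,s}}
  W13: {{q},{q,s}}
  W14: {{q,s}}
  W16: {{q},{q,s}}
  W23: {{p},{p,r}} {{q,s}} {{r,s},{r,s,u}}
  W24: {{p},{p,r}} {{s},{q,s},{r,s},{s,t},{s,u},{r,s,u}}
  W25: {{p},{p,r}} {{r,s},{r,s,u}} {{s,t}}
  W26: {{q,s}} {{s,u},{r,s,u}}
  W34: {{p},{p,r}} {{q,s}} {{r,s},{r,u},{r,s,u},{r,t,u}}
  W35: {{p},{r},{p,r},{r,s},{r,t},{r,u},{r,s,u},{r,t,u}}
  W36: {{q},{q,s}} {{r,u},{r,s,u},{r,t,u}}
  W45: {{p},{p,r}} {{r,s},{r,u},{t,u},{r,s,u},{r,t,u}} {{s,t}}
  W46: {{u},{r,u},{s,u},{t,u},{r,s,u},{r,t,u}} {{q,s}}
  W56: {{r,u},{t,u},{r,s,u},{r,t,u}}
  W123: {{q,s}}
  W124: {{q,s}}
  W126: {{q,s}}
  W134: {{q,s}}
  W136: {{q},{q,s}}
  W146: {{q,s}}
  W234: {{p},{p,r}} {{q,s}} {{r,s},{r,s,u}}
  W235: {{p},{p,r}} {{r,s},{r,s,u}}
  W236: {{q,s}} {{r,s,u}}
  W245: {{p},{p,r}} {{r,s},{r,s,u}} {{s,t}}
  W246: {{q,s}} {{s,u},{r,s,u}}
  W256: {{r,s,u}}
  W345: {{p},{p,r}} {{r,s},{r,u},{r,s,u},{r,t,u}}
  W346: {{q,s}} {{r,u},{r,s,u},{r,t,u}}
  W356: {{r,u},{r,s,u},{r,t,u}}
  W456: {{r,u},{t,u},{r,s,u},{r,t,u}}
  W1234: {{q,s}}
  W1236: {{q,s}}
  W1246: {{q,s}}
  W1346: {{q,s}}
  W2345: {{p},{p,r}} {{r,s},{r,s,u}}
  W2346: {{q,s}} {{r,s,u}}
  W2356: {{r,s,u}}
  W2456: {{r,s,u}}
  W3456: {{r,u},{r,s,u},{r,t,u}}
  W12346: {{q,s}}
  W23456: {{r,s,u}}
C dims 10,26,25,11; δ0: rk 9, SNF 1^9; δ1: rk 16, SNF 1^16; δ2: rk 9, SNF 1^9
Ȟ^0: (10−9)−0=1 ⇒ Z
Ȟ^1: (26−16)−9=1 ⇒ Z
Ȟ^2: (25−9)−16=0 ⇒ 0


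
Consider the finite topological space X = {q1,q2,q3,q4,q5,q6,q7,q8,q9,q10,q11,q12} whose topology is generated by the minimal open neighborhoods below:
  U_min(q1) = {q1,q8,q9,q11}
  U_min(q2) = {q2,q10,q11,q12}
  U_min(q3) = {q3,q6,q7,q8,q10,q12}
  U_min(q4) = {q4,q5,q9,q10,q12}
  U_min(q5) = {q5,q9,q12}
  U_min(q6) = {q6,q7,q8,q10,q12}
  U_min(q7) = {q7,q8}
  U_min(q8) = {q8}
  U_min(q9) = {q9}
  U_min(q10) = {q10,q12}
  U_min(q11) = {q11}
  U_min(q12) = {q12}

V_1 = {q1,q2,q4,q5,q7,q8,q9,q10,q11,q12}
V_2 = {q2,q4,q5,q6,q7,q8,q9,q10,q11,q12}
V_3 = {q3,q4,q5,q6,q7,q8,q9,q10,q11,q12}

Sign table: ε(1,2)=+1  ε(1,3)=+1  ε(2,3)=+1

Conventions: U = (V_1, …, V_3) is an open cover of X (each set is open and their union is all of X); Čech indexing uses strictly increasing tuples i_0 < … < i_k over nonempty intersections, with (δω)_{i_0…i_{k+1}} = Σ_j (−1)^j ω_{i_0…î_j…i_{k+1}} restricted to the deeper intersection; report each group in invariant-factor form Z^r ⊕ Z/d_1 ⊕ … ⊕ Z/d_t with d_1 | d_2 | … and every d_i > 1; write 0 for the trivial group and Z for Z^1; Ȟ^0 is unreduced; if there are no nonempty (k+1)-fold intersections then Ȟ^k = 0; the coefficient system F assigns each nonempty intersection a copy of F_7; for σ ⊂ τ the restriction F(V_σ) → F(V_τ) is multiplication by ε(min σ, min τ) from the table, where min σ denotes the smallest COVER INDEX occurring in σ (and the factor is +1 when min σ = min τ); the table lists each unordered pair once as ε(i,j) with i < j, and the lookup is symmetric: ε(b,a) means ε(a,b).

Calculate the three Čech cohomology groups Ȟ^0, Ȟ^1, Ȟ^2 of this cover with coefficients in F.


Ȟ^0 ≅ Z/7; Ȟ^1 ≅ 0; Ȟ^2 ≅ 0

intersection data:
  V12={q2,q4,q5,q7,q8,q9,q10,q11,q12} V13={q4,q5,q7,q8,q9,q10,q11,q12} V23={q4,q5,q6,q7,q8,q9,q10,q11,q12}
  V123={q4,q5,q7,q8,q9,q10,q11,q12}
C dims 3,3,1; δ0: rk_F7 2; δ1: rk_F7 1
Ȟ^0 = (3 − 2) − 0 = 1, so Ȟ^0 ≅ Z/7
Ȟ^1 = (3 − 1) − 2 = 0, so Ȟ^1 ≅ 0
Ȟ^2 = (1 − 0) − 1 = 0, so Ȟ^2 ≅ 0


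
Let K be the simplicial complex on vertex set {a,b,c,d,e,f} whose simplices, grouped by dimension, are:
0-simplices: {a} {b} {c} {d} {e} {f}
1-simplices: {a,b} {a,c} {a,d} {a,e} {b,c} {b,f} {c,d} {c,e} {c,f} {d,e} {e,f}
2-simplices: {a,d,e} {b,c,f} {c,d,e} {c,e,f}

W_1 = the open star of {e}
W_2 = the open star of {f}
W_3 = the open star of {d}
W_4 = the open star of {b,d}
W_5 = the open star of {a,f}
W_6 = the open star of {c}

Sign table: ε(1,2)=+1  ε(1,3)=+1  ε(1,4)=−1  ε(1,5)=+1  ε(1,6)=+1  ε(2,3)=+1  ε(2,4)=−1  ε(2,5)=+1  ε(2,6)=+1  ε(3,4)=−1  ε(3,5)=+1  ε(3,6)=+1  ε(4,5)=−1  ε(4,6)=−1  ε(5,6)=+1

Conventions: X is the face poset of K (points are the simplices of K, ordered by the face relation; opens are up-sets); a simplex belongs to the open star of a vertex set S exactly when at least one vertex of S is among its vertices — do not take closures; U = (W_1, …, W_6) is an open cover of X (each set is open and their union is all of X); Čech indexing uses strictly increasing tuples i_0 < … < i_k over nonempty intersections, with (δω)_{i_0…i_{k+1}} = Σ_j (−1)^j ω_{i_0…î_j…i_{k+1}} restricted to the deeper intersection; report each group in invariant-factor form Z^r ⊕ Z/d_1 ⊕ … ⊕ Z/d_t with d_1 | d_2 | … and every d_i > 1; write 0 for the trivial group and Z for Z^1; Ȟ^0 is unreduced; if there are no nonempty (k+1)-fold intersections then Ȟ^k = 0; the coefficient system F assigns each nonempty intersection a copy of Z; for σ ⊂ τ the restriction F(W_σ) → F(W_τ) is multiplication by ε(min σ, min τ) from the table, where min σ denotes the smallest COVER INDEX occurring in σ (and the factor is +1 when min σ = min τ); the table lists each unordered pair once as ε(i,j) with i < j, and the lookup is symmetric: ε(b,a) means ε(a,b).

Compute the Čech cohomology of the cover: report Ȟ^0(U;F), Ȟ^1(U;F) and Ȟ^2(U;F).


Ȟ^0 = Z, Ȟ^1 = 0, Ȟ^2 = Z

cover nerve:
  W1={{e},{a,e},{c,e},{d,e},{e,f},{a,d,e},{c,d,e},{c,e,f}} W2={{f},{b,f},{c,f},{e,f},{b,c,f},{c,e,f}} W3={{d},{a,d},{c,d},{d,e},{a,d,e},{c,d,e}} W4={{b},{d},{a,b},{a,d},{b,c},{b,f},{c,d},{d,e},{a,d,e},{b,c,f},{c,d,e}} W5={{a},{f},{a,b},{a,c},{a,d},{a,e},{b,f},{c,f},{e,f},{a,d,e},{b,c,f},{c,e,f}} W6={{c},{a,c},{b,c},{c,d},{c,e},{c,f},{b,c,f},{c,d,e},{c,e,f}}
  W12={{e,f},{c,e,f}} W13={{d,e},{a,d,e},{c,d,e}} W14={{d,e},{a,d,e},{c,d,e}} W15={{a,e},{e,f},{a,d,e},{c,e,f}} W16={{c,e},{c,d,e},{c,e,f}} W24={{b,f},{b,c,f}} W25={{f},{b,f},{c,f},{e,f},{b,c,f},{c,e,f}} W26={{c,f},{b,c,f},{c,e,f}} W34={{d},{a,d},{c,d},{d,e},{a,d,e},{c,d,e}} W35={{a,d},{a,d,e}} W36={{c,d},{c,d,e}} W45={{a,b},{a,d},{b,f},{a,d,e},{b,c,f}} W46={{b,c},{c,d},{b,c,f},{c,d,e}} W56={{a,c},{c,f},{b,c,f},{c,e,f}}
  W125={{e,f},{c,e,f}} W126={{c,e,f}} W134={{d,e},{a,d,e},{c,d,e}} W135={{a,d,e}} W136={{c,d,e}} W145={{a,d,e}} W146={{c,d,e}} W156={{c,e,f}} W245={{b,f},{b,c,f}} W246={{b,c,f}} W256={{c,f},{b,c,f},{c,e,f}} W345={{a,d},{a,d,e}} W346={{c,d},{c,d,e}} W456={{b,c,f}}
  W1256={{c,e,f}} W1345={{a,d,e}} W1346={{c,d,e}} W2456={{b,c,f}}
C dims 6,14,14,4; δ0: rk 5, SNF 1^5; δ1: rk 9, SNF 1^9; δ2: rk 4, SNF 1^4
Ȟ^0: (6−5)−0=1 ⇒ Z
Ȟ^1: (14−9)−5=0 ⇒ 0
Ȟ^2: (14−4)−9=1 ⇒ Z


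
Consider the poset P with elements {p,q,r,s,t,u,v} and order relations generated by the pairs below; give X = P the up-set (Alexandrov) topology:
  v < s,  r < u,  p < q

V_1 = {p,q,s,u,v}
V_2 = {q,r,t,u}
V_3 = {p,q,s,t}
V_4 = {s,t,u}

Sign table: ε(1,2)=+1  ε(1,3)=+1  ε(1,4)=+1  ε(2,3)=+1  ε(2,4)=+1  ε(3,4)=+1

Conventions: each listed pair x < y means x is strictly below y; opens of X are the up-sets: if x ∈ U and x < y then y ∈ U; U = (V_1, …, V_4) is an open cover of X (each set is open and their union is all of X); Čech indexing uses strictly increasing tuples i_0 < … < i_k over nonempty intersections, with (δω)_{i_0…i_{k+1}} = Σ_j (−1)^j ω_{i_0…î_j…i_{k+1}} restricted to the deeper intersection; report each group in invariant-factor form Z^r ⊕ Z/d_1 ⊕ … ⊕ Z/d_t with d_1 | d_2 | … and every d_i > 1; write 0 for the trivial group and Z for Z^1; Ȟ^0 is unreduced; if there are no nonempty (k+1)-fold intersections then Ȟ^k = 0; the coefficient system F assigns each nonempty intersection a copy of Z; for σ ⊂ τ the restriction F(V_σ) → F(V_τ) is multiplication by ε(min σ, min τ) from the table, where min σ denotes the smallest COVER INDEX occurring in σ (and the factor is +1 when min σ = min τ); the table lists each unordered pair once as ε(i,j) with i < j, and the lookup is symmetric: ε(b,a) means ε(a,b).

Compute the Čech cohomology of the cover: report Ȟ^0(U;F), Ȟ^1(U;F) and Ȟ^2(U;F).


intersection data:
  V12={q,u} V13={p,q,s} V14={s,u} V23={q,t} V24={t,u} V34={s,t}
  V123={q} V124={u} V134={s} V234={t}
C dims 4,6,4; δ0: rk 3, SNF 1^3; δ1: rk 3, SNF 1^3
Ȟ^0 = (4 − 3) − 0 = 1, so Ȟ^0 ≅ Z
Ȟ^1 = (6 − 3) − 3 = 0, so Ȟ^1 ≅ 0
Ȟ^2 = (4 − 0) − 3 = 1, so Ȟ^2 ≅ Z

Ȟ^0(U;F) ≅ Z,  Ȟ^1(U;F) ≅ 0,  Ȟ^2(U;F) ≅ Z


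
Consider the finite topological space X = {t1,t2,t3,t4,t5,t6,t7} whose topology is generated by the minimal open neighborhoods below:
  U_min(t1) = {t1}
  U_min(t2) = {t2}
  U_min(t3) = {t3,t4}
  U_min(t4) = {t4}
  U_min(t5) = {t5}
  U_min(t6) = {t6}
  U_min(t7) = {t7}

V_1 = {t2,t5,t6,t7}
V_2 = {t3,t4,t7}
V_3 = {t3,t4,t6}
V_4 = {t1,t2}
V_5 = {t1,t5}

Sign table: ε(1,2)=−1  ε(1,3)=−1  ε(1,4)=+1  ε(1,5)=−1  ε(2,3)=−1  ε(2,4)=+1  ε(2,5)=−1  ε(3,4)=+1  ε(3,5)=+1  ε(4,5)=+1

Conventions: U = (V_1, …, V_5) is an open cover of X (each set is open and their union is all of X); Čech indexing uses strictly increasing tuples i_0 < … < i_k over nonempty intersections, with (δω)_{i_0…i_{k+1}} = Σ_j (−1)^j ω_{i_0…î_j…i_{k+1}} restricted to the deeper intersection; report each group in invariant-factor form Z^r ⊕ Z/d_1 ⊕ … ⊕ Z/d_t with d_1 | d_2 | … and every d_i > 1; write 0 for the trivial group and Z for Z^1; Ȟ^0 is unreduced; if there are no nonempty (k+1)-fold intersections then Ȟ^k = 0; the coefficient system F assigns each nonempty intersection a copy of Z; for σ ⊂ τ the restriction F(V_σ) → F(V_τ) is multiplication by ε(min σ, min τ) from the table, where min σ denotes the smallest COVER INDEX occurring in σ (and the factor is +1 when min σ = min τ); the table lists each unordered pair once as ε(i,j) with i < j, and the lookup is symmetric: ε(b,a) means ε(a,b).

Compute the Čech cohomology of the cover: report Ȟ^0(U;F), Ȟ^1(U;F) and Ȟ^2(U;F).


nonempty intersections:
  V12={t7} V13={t6} V14={t2} V15={t5} V23={t3,t4} V45={t1}
C dims 5,6; δ0: rk 5, SNF 1^4·2
Ȟ^0: (5−5)−0=0 ⇒ 0
Ȟ^1: (6−0)−5=1 plus torsion [2] ⇒ Z ⊕ Z/2
Ȟ^2: (0−0)−0=0 ⇒ 0

Ȟ^0(U;F) ≅ 0, Ȟ^1(U;F) ≅ Z ⊕ Z/2 and Ȟ^2(U;F) ≅ 0


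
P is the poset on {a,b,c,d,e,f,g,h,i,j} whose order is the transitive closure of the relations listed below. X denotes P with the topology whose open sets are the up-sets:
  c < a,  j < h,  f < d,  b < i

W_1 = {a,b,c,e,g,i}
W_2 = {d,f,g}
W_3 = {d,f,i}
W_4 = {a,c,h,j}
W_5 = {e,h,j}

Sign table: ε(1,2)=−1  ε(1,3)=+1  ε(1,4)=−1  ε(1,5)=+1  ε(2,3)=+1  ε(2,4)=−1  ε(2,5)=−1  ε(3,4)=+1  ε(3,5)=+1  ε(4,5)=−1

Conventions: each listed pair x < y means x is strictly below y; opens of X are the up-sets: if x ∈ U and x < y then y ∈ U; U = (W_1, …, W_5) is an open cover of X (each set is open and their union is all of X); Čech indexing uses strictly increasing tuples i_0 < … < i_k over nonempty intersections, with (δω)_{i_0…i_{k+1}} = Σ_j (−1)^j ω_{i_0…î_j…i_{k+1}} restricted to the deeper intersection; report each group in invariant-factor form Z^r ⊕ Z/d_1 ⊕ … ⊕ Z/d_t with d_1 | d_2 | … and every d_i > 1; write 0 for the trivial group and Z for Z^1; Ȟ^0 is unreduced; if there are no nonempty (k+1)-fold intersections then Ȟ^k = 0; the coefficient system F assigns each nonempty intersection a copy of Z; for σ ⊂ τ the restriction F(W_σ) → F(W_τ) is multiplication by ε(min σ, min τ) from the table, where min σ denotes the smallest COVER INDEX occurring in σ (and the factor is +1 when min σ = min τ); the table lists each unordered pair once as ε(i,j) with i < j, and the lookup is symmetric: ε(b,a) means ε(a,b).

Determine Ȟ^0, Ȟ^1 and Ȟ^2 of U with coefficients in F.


nerve simplices:
  W12={g} W13={i} W14={a,c} W15={e} W23={d,f} W45={h,j}
C dims 5,6; δ0: rk 5, SNF 1^4·2
degree 0: 5−5−0 = 0 → Ȟ^0 ≅ 0
degree 1: 6−0−5 = 1 plus torsion [2] → Ȟ^1 ≅ Z ⊕ Z/2
degree 2: 0−0−0 = 0 → Ȟ^2 ≅ 0

Ȟ^0 = 0, Ȟ^1 = Z ⊕ Z/2 and Ȟ^2 = 0
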